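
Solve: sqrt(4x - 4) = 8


Square both sides: 4x - 4 = 8^2 = 64
4x = 64 + 4 = 68
x = 17
Check: sqrt(4*17 - 4) = sqrt(64) = 8 ✓

x = 17


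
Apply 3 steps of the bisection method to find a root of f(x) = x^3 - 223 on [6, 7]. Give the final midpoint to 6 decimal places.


f(x) = x^3 - 223
f(6) = -7 < 0
f(7) = 120 > 0

Step 1: midpoint = (6.000000 + 7.000000)/2 = 6.500000
  f(6.500000) = 51.625000
  f(mid) > 0, so root is in [6.000000, 6.500000]

Step 2: midpoint = (6.000000 + 6.500000)/2 = 6.250000
  f(6.250000) = 21.140625
  f(mid) > 0, so root is in [6.000000, 6.250000]

Step 3: midpoint = (6.000000 + 6.250000)/2 = 6.125000
  f(6.125000) = 6.783203
  f(mid) > 0, so root is in [6.000000, 6.125000]

midpoint = 6.125000


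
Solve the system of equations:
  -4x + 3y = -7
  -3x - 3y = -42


Using Cramer's rule:
Determinant D = (-4)(-3) - (-3)(3) = 12 + 9 = 21
Dx = (-7)(-3) - (-42)(3) = 21 + 126 = 147
Dy = (-4)(-42) - (-3)(-7) = 168 - 21 = 147
x = Dx/D = 147/21 = 7
y = Dy/D = 147/21 = 7

x = 7, y = 7


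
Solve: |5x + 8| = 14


An absolute value equation |expr| = 14 gives two cases:
Case 1: 5x + 8 = 14
  5x = 6, so x = 6/5
Case 2: 5x + 8 = -14
  5x = -22, so x = -22/5

x = -22/5, x = 6/5


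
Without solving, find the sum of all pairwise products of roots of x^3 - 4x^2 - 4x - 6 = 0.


By Vieta's formulas for x^3 + bx^2 + cx + d = 0:
  r1 + r2 + r3 = -b/a = 4
  r1*r2 + r1*r3 + r2*r3 = c/a = -4
  r1*r2*r3 = -d/a = 6


Sum of pairwise products = -4


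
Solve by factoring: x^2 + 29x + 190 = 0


We need two numbers that multiply to 190 and add to 29.
Those numbers are 10 and 19 (since 10 * 19 = 190 and 10 + 19 = 29).
So x^2 + 29x + 190 = (x + 10)(x + 19) = 0
Setting each factor to zero: x = -10 or x = -19

x = -19, x = -10


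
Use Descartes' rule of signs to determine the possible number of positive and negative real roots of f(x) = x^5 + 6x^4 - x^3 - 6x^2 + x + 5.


Descartes' rule of signs:

For positive roots, count sign changes in f(x) = x^5 + 6x^4 - x^3 - 6x^2 + x + 5:
Signs of coefficients: +, +, -, -, +, +
Number of sign changes: 2
Possible positive real roots: 2, 0

For negative roots, examine f(-x) = -x^5 + 6x^4 + x^3 - 6x^2 - x + 5:
Signs of coefficients: -, +, +, -, -, +
Number of sign changes: 3
Possible negative real roots: 3, 1

Positive roots: 2 or 0; Negative roots: 3 or 1


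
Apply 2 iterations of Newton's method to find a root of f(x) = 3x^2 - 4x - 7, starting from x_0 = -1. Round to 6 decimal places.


Newton's method: x_(n+1) = x_n - f(x_n)/f'(x_n)
f(x) = 3x^2 - 4x - 7
f'(x) = 6x - 4

Iteration 1:
  f(-1.000000) = 0.000000
  f'(-1.000000) = -10.000000
  x_1 = -1.000000 - (0.000000)/(-10.000000) = -1.000000

Iteration 2:
  f(-1.000000) = 0.000000
  f'(-1.000000) = -10.000000
  x_2 = -1.000000 - (0.000000)/(-10.000000) = -1.000000

x_2 = -1.000000


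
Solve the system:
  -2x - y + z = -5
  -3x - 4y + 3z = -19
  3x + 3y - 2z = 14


Using Cramer's rule. Expand each determinant along the first row.
D  = (-2)*[(-4)*(-2) - 3*3] - (-1)*[(-3)*(-2) - 3*3] + 1*[(-3)*3 - (-4)*3]
  = (-2)*(-1) - (-1)*(-3) + 1*(3) = 2
Dx = (-5)*[(-4)*(-2) - 3*3] - (-1)*[(-19)*(-2) - 3*14] + 1*[(-19)*3 - (-4)*14]
  = (-5)*(-1) - (-1)*(-4) + 1*(-1) = 0
Dy = (-2)*[(-19)*(-2) - 3*14] - (-5)*[(-3)*(-2) - 3*3] + 1*[(-3)*14 - (-19)*3]
  = (-2)*(-4) - (-5)*(-3) + 1*(15) = 8
Dz = (-2)*[(-4)*14 - (-19)*3] - (-1)*[(-3)*14 - (-19)*3] + (-5)*[(-3)*3 - (-4)*3]
  = (-2)*(1) - (-1)*(15) + (-5)*(3) = -2
x = Dx/D = 0/2 = 0, y = Dy/D = 8/2 = 4, z = Dz/D = -2/2 = -1
Check eq1: (-2)(0) + (-1)(4) + (1)(-1) = -5 = -5 ✓
Check eq2: (-3)(0) + (-4)(4) + (3)(-1) = -19 = -19 ✓
Check eq3: (3)(0) + (3)(4) + (-2)(-1) = 14 = 14 ✓

x = 0, y = 4, z = -1


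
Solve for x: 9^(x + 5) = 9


Express both sides with the same base.
9 = 9^1
Since the bases match, equate exponents: x + 5 = 1
So x = 1 - (5) = -4

x = -4


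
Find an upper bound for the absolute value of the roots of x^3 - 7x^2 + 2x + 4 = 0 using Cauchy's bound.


Cauchy's bound: all roots r satisfy |r| <= 1 + max(|a_i/a_n|) for i = 0,...,n-1
where a_n is the leading coefficient.

Coefficients: [1, -7, 2, 4]
Leading coefficient a_n = 1
Ratios |a_i/a_n|: 7, 2, 4
Maximum ratio: 7
Cauchy's bound: |r| <= 1 + 7 = 8

Upper bound = 8


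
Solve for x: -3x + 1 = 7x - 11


Starting with: -3x + 1 = 7x - 11
Move all x terms to left: (-3 - 7)x = -11 - 1
Simplify: -10x = -12
Divide both sides by -10: x = 6/5

x = 6/5


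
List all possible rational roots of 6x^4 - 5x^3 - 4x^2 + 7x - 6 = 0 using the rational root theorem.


Rational root theorem: possible roots are ±p/q where:
  p divides the constant term (-6): p ∈ {1, 2, 3, 6}
  q divides the leading coefficient (6): q ∈ {1, 2, 3, 6}

All possible rational roots: -6, -3, -2, -3/2, -1, -2/3, -1/2, -1/3, -1/6, 1/6, 1/3, 1/2, 2/3, 1, 3/2, 2, 3, 6

-6, -3, -2, -3/2, -1, -2/3, -1/2, -1/3, -1/6, 1/6, 1/3, 1/2, 2/3, 1, 3/2, 2, 3, 6


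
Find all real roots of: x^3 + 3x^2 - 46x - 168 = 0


Let p(x) = x^3 + 3x^2 - 46x - 168. By the rational root theorem (leading coefficient 1), any rational root is an integer divisor of 168: try ±1, ±2, ... in turn.
Test x = 1: value = -210 ≠ 0.
Test x = -1: value = -120 ≠ 0.
Test x = 2: value = -240 ≠ 0.
Test x = -2: value = -72 ≠ 0.
Test x = 3: value = -252 ≠ 0.
Test x = -3: value = -30 ≠ 0.
Test x = 4: value = -240 ≠ 0.
Test x = -4: value = 0 ✓, so (x + 4) is a factor.
Synthetic division by (x + 4): bring down 1; 1(-4) + 3 = -1; (-1)(-4) - 46 = -42; (-42)(-4) - 168 = 0 → quotient x^2 - x - 42, remainder 0.
Solve the quadratic x^2 - x - 42 = 0: discriminant = (-1)^2 - 4(1)(-42) = 1 + 168 = 169.
sqrt(169) = 13, so x = (1 ± 13)/2: x = 7 or x = -6.

x = -6, x = -4, x = 7


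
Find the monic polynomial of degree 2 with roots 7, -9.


A monic polynomial with roots 7, -9 is:
p(x) = (x - 7)(x + 9)
After multiplying by (x - 7): x - 7
After multiplying by (x + 9): x^2 + 2x - 63

x^2 + 2x - 63


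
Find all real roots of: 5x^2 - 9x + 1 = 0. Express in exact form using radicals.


Using the quadratic formula: x = (-b ± sqrt(b^2 - 4ac)) / (2a)
Here a = 5, b = -9, c = 1
Discriminant = b^2 - 4ac = (-9)^2 - 4(5)(1) = 81 - 20 = 61
Since discriminant = 61 > 0, there are two real roots.
x = (9 ± sqrt(61)) / 10
Numerically: x ≈ 1.6810 or x ≈ 0.1190

x = (9 + sqrt(61)) / 10 or x = (9 - sqrt(61)) / 10


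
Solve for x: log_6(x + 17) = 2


Convert to exponential form: x + 17 = 6^2 = 36
x = 36 - 17 = 19
Check: log_6(19 + 17) = log_6(36) = log_6(36) = 2 ✓

x = 19


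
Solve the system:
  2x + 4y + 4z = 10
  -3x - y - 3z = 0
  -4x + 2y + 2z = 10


Using Cramer's rule. Expand each determinant along the first row.
D  = 2*[(-1)*2 - (-3)*2] - 4*[(-3)*2 - (-3)*(-4)] + 4*[(-3)*2 - (-1)*(-4)]
  = 2*(4) - 4*(-18) + 4*(-10) = 40
Dx = 10*[(-1)*2 - (-3)*2] - 4*[0*2 - (-3)*10] + 4*[0*2 - (-1)*10]
  = 10*(4) - 4*(30) + 4*(10) = -40
Dy = 2*[0*2 - (-3)*10] - 10*[(-3)*2 - (-3)*(-4)] + 4*[(-3)*10 - 0*(-4)]
  = 2*(30) - 10*(-18) + 4*(-30) = 120
Dz = 2*[(-1)*10 - 0*2] - 4*[(-3)*10 - 0*(-4)] + 10*[(-3)*2 - (-1)*(-4)]
  = 2*(-10) - 4*(-30) + 10*(-10) = 0
x = Dx/D = -40/40 = -1, y = Dy/D = 120/40 = 3, z = Dz/D = 0/40 = 0
Check eq1: (2)(-1) + (4)(3) + (4)(0) = 10 = 10 ✓
Check eq2: (-3)(-1) + (-1)(3) + (-3)(0) = 0 = 0 ✓
Check eq3: (-4)(-1) + (2)(3) + (2)(0) = 10 = 10 ✓

x = -1, y = 3, z = 0


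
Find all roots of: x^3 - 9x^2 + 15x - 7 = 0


Let p(x) = x^3 - 9x^2 + 15x - 7. By the rational root theorem (leading coefficient 1), any rational root is an integer divisor of 7: try ±1, ±2, ... in turn.
Test x = 1: value = 0 ✓, so (x - 1) is a factor.
Synthetic division by (x - 1): bring down 1; 1(1) - 9 = -8; (-8)(1) + 15 = 7; 7(1) - 7 = 0 → quotient x^2 - 8x + 7, remainder 0.
Solve the quadratic x^2 - 8x + 7 = 0: discriminant = (-8)^2 - 4(1)(7) = 64 - 28 = 36.
sqrt(36) = 6, so x = (8 ± 6)/2: x = 7 or x = 1.
Collecting all roots found:

x = 1 (multiplicity 2), x = 7


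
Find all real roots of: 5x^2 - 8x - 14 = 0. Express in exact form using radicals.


Using the quadratic formula: x = (-b ± sqrt(b^2 - 4ac)) / (2a)
Here a = 5, b = -8, c = -14
Discriminant = b^2 - 4ac = (-8)^2 - 4(5)(-14) = 64 + 280 = 344
Since discriminant = 344 > 0, there are two real roots.
x = (8 ± 2*sqrt(86)) / 10
Simplifying: x = (4 ± sqrt(86)) / 5
Numerically: x ≈ 2.6547 or x ≈ -1.0547

x = (4 + sqrt(86)) / 5 or x = (4 - sqrt(86)) / 5


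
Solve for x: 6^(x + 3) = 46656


Express both sides with the same base.
46656 = 6^6
Since the bases match, equate exponents: x + 3 = 6
So x = 6 - (3) = 3

x = 3


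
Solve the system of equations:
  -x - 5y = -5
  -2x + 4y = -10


Using Cramer's rule:
Determinant D = (-1)(4) - (-2)(-5) = -4 - 10 = -14
Dx = (-5)(4) - (-10)(-5) = -20 - 50 = -70
Dy = (-1)(-10) - (-2)(-5) = 10 - 10 = 0
x = Dx/D = -70/-14 = 5
y = Dy/D = 0/-14 = 0

x = 5, y = 0


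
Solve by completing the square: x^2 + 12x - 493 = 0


Start: x^2 + 12x - 493 = 0
Move constant: x^2 + 12x = 493
Half of 12 is 6, squared is 36
Add 36 to both sides: x^2 + 12x + 36 = 529
(x + 6)^2 = 529
x + 6 = ±23
x = -6 + 23 = 17 or x = -6 - 23 = -29

x = -29, x = 17


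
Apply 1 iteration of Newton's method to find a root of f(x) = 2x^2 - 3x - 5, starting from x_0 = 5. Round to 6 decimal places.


Newton's method: x_(n+1) = x_n - f(x_n)/f'(x_n)
f(x) = 2x^2 - 3x - 5
f'(x) = 4x - 3

Iteration 1:
  f(5.000000) = 30.000000
  f'(5.000000) = 17.000000
  x_1 = 5.000000 - (30.000000)/(17.000000) = 3.235294

x_1 = 3.235294


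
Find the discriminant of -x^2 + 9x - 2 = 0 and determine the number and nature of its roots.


For ax^2 + bx + c = 0, discriminant D = b^2 - 4ac
Here a = -1, b = 9, c = -2
D = (9)^2 - 4(-1)(-2) = 81 - 8 = 73

D = 73 > 0 but not a perfect square
The equation has 2 distinct real irrational roots.

Discriminant = 73, 2 distinct real irrational roots


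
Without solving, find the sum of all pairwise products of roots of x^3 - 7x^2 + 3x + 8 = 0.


By Vieta's formulas for x^3 + bx^2 + cx + d = 0:
  r1 + r2 + r3 = -b/a = 7
  r1*r2 + r1*r3 + r2*r3 = c/a = 3
  r1*r2*r3 = -d/a = -8


Sum of pairwise products = 3


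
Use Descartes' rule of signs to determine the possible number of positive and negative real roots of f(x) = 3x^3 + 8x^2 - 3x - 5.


Descartes' rule of signs:

For positive roots, count sign changes in f(x) = 3x^3 + 8x^2 - 3x - 5:
Signs of coefficients: +, +, -, -
Number of sign changes: 1
Possible positive real roots: 1

For negative roots, examine f(-x) = -3x^3 + 8x^2 + 3x - 5:
Signs of coefficients: -, +, +, -
Number of sign changes: 2
Possible negative real roots: 2, 0

Positive roots: 1; Negative roots: 2 or 0


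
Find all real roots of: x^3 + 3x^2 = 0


The constant term is 0, so x = 0 is a root. Factor out x:
  x(x^2 + 3x) = 0
Solve the quadratic x^2 + 3x = 0: discriminant = 3^2 - 4(1)(0) = 9 - 0 = 9.
sqrt(9) = 3, so x = (-3 ± 3)/2: x = 0 or x = -3.

x = -3, x = 0 (multiplicity 2)


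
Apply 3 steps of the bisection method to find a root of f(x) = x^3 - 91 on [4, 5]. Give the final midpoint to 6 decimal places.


f(x) = x^3 - 91
f(4) = -27 < 0
f(5) = 34 > 0

Step 1: midpoint = (4.000000 + 5.000000)/2 = 4.500000
  f(4.500000) = 0.125000
  f(mid) > 0, so root is in [4.000000, 4.500000]

Step 2: midpoint = (4.000000 + 4.500000)/2 = 4.250000
  f(4.250000) = -14.234375
  f(mid) < 0, so root is in [4.250000, 4.500000]

Step 3: midpoint = (4.250000 + 4.500000)/2 = 4.375000
  f(4.375000) = -7.259766
  f(mid) < 0, so root is in [4.375000, 4.500000]

midpoint = 4.375000


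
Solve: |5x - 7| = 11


An absolute value equation |expr| = 11 gives two cases:
Case 1: 5x - 7 = 11
  5x = 18, so x = 18/5
Case 2: 5x - 7 = -11
  5x = -4, so x = -4/5

x = -4/5, x = 18/5


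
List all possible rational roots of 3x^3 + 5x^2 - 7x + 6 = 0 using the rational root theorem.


Rational root theorem: possible roots are ±p/q where:
  p divides the constant term (6): p ∈ {1, 2, 3, 6}
  q divides the leading coefficient (3): q ∈ {1, 3}

All possible rational roots: -6, -3, -2, -1, -2/3, -1/3, 1/3, 2/3, 1, 2, 3, 6

-6, -3, -2, -1, -2/3, -1/3, 1/3, 2/3, 1, 2, 3, 6


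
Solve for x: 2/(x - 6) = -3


Multiply both sides by (x - 6): 2 = -3(x - 6)
Distribute: 2 = -3x + 18
-3x = 2 - 18 = -16
x = 16/3

x = 16/3


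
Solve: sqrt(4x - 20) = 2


Square both sides: 4x - 20 = 2^2 = 4
4x = 4 + 20 = 24
x = 6
Check: sqrt(4*6 - 20) = sqrt(4) = 2 ✓

x = 6


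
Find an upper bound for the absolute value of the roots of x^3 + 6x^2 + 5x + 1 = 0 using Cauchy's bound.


Cauchy's bound: all roots r satisfy |r| <= 1 + max(|a_i/a_n|) for i = 0,...,n-1
where a_n is the leading coefficient.

Coefficients: [1, 6, 5, 1]
Leading coefficient a_n = 1
Ratios |a_i/a_n|: 6, 5, 1
Maximum ratio: 6
Cauchy's bound: |r| <= 1 + 6 = 7

Upper bound = 7


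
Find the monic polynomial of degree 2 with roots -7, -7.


A monic polynomial with roots -7, -7 is:
p(x) = (x + 7)(x + 7)
After multiplying by (x + 7): x + 7
After multiplying by (x + 7): x^2 + 14x + 49

x^2 + 14x + 49


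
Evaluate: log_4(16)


We need the exponent such that 4^? = 16
4^2 = 16
Therefore log_4(16) = 2

2


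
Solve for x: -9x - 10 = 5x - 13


Starting with: -9x - 10 = 5x - 13
Move all x terms to left: (-9 - 5)x = -13 + 10
Simplify: -14x = -3
Divide both sides by -14: x = 3/14

x = 3/14


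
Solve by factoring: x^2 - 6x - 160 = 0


We need two numbers that multiply to -160 and add to -6.
Those numbers are 10 and -16 (since 10 * (-16) = -160 and 10 + (-16) = -6).
So x^2 - 6x - 160 = (x + 10)(x - 16) = 0
Setting each factor to zero: x = -10 or x = 16

x = -10, x = 16


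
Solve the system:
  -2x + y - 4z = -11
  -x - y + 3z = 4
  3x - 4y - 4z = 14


Using Cramer's rule. Expand each determinant along the first row.
D  = (-2)*[(-1)*(-4) - 3*(-4)] - 1*[(-1)*(-4) - 3*3] + (-4)*[(-1)*(-4) - (-1)*3]
  = (-2)*(16) - 1*(-5) + (-4)*(7) = -55
Dx = (-11)*[(-1)*(-4) - 3*(-4)] - 1*[4*(-4) - 3*14] + (-4)*[4*(-4) - (-1)*14]
  = (-11)*(16) - 1*(-58) + (-4)*(-2) = -110
Dy = (-2)*[4*(-4) - 3*14] - (-11)*[(-1)*(-4) - 3*3] + (-4)*[(-1)*14 - 4*3]
  = (-2)*(-58) - (-11)*(-5) + (-4)*(-26) = 165
Dz = (-2)*[(-1)*14 - 4*(-4)] - 1*[(-1)*14 - 4*3] + (-11)*[(-1)*(-4) - (-1)*3]
  = (-2)*(2) - 1*(-26) + (-11)*(7) = -55
x = Dx/D = -110/-55 = 2, y = Dy/D = 165/-55 = -3, z = Dz/D = -55/-55 = 1
Check eq1: (-2)(2) + (1)(-3) + (-4)(1) = -11 = -11 ✓
Check eq2: (-1)(2) + (-1)(-3) + (3)(1) = 4 = 4 ✓
Check eq3: (3)(2) + (-4)(-3) + (-4)(1) = 14 = 14 ✓

x = 2, y = -3, z = 1


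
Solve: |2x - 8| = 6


An absolute value equation |expr| = 6 gives two cases:
Case 1: 2x - 8 = 6
  2x = 14, so x = 7
Case 2: 2x - 8 = -6
  2x = 2, so x = 1

x = 1, x = 7


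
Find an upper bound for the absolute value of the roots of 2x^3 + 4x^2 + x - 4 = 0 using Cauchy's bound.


Cauchy's bound: all roots r satisfy |r| <= 1 + max(|a_i/a_n|) for i = 0,...,n-1
where a_n is the leading coefficient.

Coefficients: [2, 4, 1, -4]
Leading coefficient a_n = 2
Ratios |a_i/a_n|: 2, 1/2, 2
Maximum ratio: 2
Cauchy's bound: |r| <= 1 + 2 = 3

Upper bound = 3


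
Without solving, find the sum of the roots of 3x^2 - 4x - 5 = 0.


By Vieta's formulas for ax^2 + bx + c = 0:
  Sum of roots = -b/a
  Product of roots = c/a

Here a = 3, b = -4, c = -5
Sum = -(-4)/3 = 4/3
Product = -5/3 = -5/3

Sum = 4/3


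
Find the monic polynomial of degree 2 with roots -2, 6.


A monic polynomial with roots -2, 6 is:
p(x) = (x + 2)(x - 6)
After multiplying by (x + 2): x + 2
After multiplying by (x - 6): x^2 - 4x - 12

x^2 - 4x - 12


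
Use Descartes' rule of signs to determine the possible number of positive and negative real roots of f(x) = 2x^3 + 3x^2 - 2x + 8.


Descartes' rule of signs:

For positive roots, count sign changes in f(x) = 2x^3 + 3x^2 - 2x + 8:
Signs of coefficients: +, +, -, +
Number of sign changes: 2
Possible positive real roots: 2, 0

For negative roots, examine f(-x) = -2x^3 + 3x^2 + 2x + 8:
Signs of coefficients: -, +, +, +
Number of sign changes: 1
Possible negative real roots: 1

Positive roots: 2 or 0; Negative roots: 1


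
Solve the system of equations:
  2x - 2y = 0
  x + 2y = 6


Using Cramer's rule:
Determinant D = (2)(2) - (1)(-2) = 4 + 2 = 6
Dx = (0)(2) - (6)(-2) = 0 + 12 = 12
Dy = (2)(6) - (1)(0) = 12 - 0 = 12
x = Dx/D = 12/6 = 2
y = Dy/D = 12/6 = 2

x = 2, y = 2


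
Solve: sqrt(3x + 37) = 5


Square both sides: 3x + 37 = 5^2 = 25
3x = 25 - 37 = -12
x = -4
Check: sqrt(3*(-4) + 37) = sqrt(25) = 5 ✓

x = -4


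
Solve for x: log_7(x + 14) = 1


Convert to exponential form: x + 14 = 7^1 = 7
x = 7 - 14 = -7
Check: log_7(-7 + 14) = log_7(7) = log_7(7) = 1 ✓

x = -7


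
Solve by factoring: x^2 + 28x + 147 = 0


We need two numbers that multiply to 147 and add to 28.
Those numbers are 21 and 7 (since 21 * 7 = 147 and 21 + 7 = 28).
So x^2 + 28x + 147 = (x + 21)(x + 7) = 0
Setting each factor to zero: x = -21 or x = -7

x = -21, x = -7


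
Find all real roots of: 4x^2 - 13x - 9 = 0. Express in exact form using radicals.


Using the quadratic formula: x = (-b ± sqrt(b^2 - 4ac)) / (2a)
Here a = 4, b = -13, c = -9
Discriminant = b^2 - 4ac = (-13)^2 - 4(4)(-9) = 169 + 144 = 313
Since discriminant = 313 > 0, there are two real roots.
x = (13 ± sqrt(313)) / 8
Numerically: x ≈ 3.8365 or x ≈ -0.5865

x = (13 + sqrt(313)) / 8 or x = (13 - sqrt(313)) / 8


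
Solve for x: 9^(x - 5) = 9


Express both sides with the same base.
9 = 9^1
Since the bases match, equate exponents: x - 5 = 1
So x = 1 - (-5) = 6

x = 6


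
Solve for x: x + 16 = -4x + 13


Starting with: x + 16 = -4x + 13
Move all x terms to left: (1 + 4)x = 13 - 16
Simplify: 5x = -3
Divide both sides by 5: x = -3/5

x = -3/5


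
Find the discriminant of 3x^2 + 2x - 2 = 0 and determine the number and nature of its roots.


For ax^2 + bx + c = 0, discriminant D = b^2 - 4ac
Here a = 3, b = 2, c = -2
D = (2)^2 - 4(3)(-2) = 4 + 24 = 28

D = 28 > 0 but not a perfect square
The equation has 2 distinct real irrational roots.

Discriminant = 28, 2 distinct real irrational roots


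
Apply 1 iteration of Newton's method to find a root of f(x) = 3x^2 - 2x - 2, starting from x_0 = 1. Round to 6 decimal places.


Newton's method: x_(n+1) = x_n - f(x_n)/f'(x_n)
f(x) = 3x^2 - 2x - 2
f'(x) = 6x - 2

Iteration 1:
  f(1.000000) = -1.000000
  f'(1.000000) = 4.000000
  x_1 = 1.000000 - (-1.000000)/(4.000000) = 1.250000

x_1 = 1.250000


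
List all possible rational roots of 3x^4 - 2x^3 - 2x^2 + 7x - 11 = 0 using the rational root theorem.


Rational root theorem: possible roots are ±p/q where:
  p divides the constant term (-11): p ∈ {1, 11}
  q divides the leading coefficient (3): q ∈ {1, 3}

All possible rational roots: -11, -11/3, -1, -1/3, 1/3, 1, 11/3, 11

-11, -11/3, -1, -1/3, 1/3, 1, 11/3, 11


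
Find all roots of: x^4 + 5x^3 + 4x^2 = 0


The lowest-degree term is x^2, so x = 0 is a root with multiplicity 2. Factor out x^2:
  x^2 + 5x + 4 = 0
Solve the quadratic x^2 + 5x + 4 = 0: discriminant = 5^2 - 4(1)(4) = 25 - 16 = 9.
sqrt(9) = 3, so x = (-5 ± 3)/2: x = -1 or x = -4.
Collecting all roots found:

x = -4, x = -1, x = 0 (multiplicity 2)


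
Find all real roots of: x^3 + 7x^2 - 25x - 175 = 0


Let p(x) = x^3 + 7x^2 - 25x - 175. By the rational root theorem (leading coefficient 1), any rational root is an integer divisor of 175: try ±1, ±2, ... in turn.
Test x = 1: value = -192 ≠ 0.
Test x = -1: value = -144 ≠ 0.
Test x = 5: value = 0 ✓, so (x - 5) is a factor.
Synthetic division by (x - 5): bring down 1; 1(5) + 7 = 12; 12(5) - 25 = 35; 35(5) - 175 = 0 → quotient x^2 + 12x + 35, remainder 0.
Solve the quadratic x^2 + 12x + 35 = 0: discriminant = 12^2 - 4(1)(35) = 144 - 140 = 4.
sqrt(4) = 2, so x = (-12 ± 2)/2: x = -5 or x = -7.

x = -7, x = -5, x = 5


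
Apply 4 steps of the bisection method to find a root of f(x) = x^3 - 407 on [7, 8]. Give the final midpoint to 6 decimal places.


f(x) = x^3 - 407
f(7) = -64 < 0
f(8) = 105 > 0

Step 1: midpoint = (7.000000 + 8.000000)/2 = 7.500000
  f(7.500000) = 14.875000
  f(mid) > 0, so root is in [7.000000, 7.500000]

Step 2: midpoint = (7.000000 + 7.500000)/2 = 7.250000
  f(7.250000) = -25.921875
  f(mid) < 0, so root is in [7.250000, 7.500000]

Step 3: midpoint = (7.250000 + 7.500000)/2 = 7.375000
  f(7.375000) = -5.869141
  f(mid) < 0, so root is in [7.375000, 7.500000]

Step 4: midpoint = (7.375000 + 7.500000)/2 = 7.437500
  f(7.437500) = 4.415771
  f(mid) > 0, so root is in [7.375000, 7.437500]

midpoint = 7.437500


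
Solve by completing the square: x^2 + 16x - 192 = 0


Start: x^2 + 16x - 192 = 0
Move constant: x^2 + 16x = 192
Half of 16 is 8, squared is 64
Add 64 to both sides: x^2 + 16x + 64 = 256
(x + 8)^2 = 256
x + 8 = ±16
x = -8 + 16 = 8 or x = -8 - 16 = -24

x = -24, x = 8


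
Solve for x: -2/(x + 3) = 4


Multiply both sides by (x + 3): -2 = 4(x + 3)
Distribute: -2 = 4x + 12
4x = -2 - 12 = -14
x = -7/2

x = -7/2


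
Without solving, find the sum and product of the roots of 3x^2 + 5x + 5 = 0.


By Vieta's formulas for ax^2 + bx + c = 0:
  Sum of roots = -b/a
  Product of roots = c/a

Here a = 3, b = 5, c = 5
Sum = -(5)/3 = -5/3
Product = 5/3 = 5/3

Sum = -5/3, Product = 5/3


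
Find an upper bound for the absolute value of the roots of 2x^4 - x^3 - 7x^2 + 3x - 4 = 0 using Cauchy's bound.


Cauchy's bound: all roots r satisfy |r| <= 1 + max(|a_i/a_n|) for i = 0,...,n-1
where a_n is the leading coefficient.

Coefficients: [2, -1, -7, 3, -4]
Leading coefficient a_n = 2
Ratios |a_i/a_n|: 1/2, 7/2, 3/2, 2
Maximum ratio: 7/2
Cauchy's bound: |r| <= 1 + 7/2 = 9/2

Upper bound = 9/2


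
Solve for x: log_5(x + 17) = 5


Convert to exponential form: x + 17 = 5^5 = 3125
x = 3125 - 17 = 3108
Check: log_5(3108 + 17) = log_5(3125) = log_5(3125) = 5 ✓

x = 3108


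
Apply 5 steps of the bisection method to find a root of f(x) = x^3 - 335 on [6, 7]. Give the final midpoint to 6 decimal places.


f(x) = x^3 - 335
f(6) = -119 < 0
f(7) = 8 > 0

Step 1: midpoint = (6.000000 + 7.000000)/2 = 6.500000
  f(6.500000) = -60.375000
  f(mid) < 0, so root is in [6.500000, 7.000000]

Step 2: midpoint = (6.500000 + 7.000000)/2 = 6.750000
  f(6.750000) = -27.453125
  f(mid) < 0, so root is in [6.750000, 7.000000]

Step 3: midpoint = (6.750000 + 7.000000)/2 = 6.875000
  f(6.875000) = -10.048828
  f(mid) < 0, so root is in [6.875000, 7.000000]

Step 4: midpoint = (6.875000 + 7.000000)/2 = 6.937500
  f(6.937500) = -1.105713
  f(mid) < 0, so root is in [6.937500, 7.000000]

Step 5: midpoint = (6.937500 + 7.000000)/2 = 6.968750
  f(6.968750) = 3.426727
  f(mid) > 0, so root is in [6.937500, 6.968750]

midpoint = 6.968750


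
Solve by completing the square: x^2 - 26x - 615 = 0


Start: x^2 - 26x - 615 = 0
Move constant: x^2 - 26x = 615
Half of -26 is -13, squared is 169
Add 169 to both sides: x^2 - 26x + 169 = 784
(x - 13)^2 = 784
x - 13 = ±28
x = 13 + 28 = 41 or x = 13 - 28 = -15

x = -15, x = 41


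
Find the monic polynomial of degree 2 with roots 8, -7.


A monic polynomial with roots 8, -7 is:
p(x) = (x - 8)(x + 7)
After multiplying by (x - 8): x - 8
After multiplying by (x + 7): x^2 - x - 56

x^2 - x - 56


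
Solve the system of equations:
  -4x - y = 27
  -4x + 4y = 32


Using Cramer's rule:
Determinant D = (-4)(4) - (-4)(-1) = -16 - 4 = -20
Dx = (27)(4) - (32)(-1) = 108 + 32 = 140
Dy = (-4)(32) - (-4)(27) = -128 + 108 = -20
x = Dx/D = 140/-20 = -7
y = Dy/D = -20/-20 = 1

x = -7, y = 1


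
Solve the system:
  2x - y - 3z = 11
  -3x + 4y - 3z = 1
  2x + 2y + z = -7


Using Cramer's rule. Expand each determinant along the first row.
D  = 2*[4*1 - (-3)*2] - (-1)*[(-3)*1 - (-3)*2] + (-3)*[(-3)*2 - 4*2]
  = 2*(10) - (-1)*(3) + (-3)*(-14) = 65
Dx = 11*[4*1 - (-3)*2] - (-1)*[1*1 - (-3)*(-7)] + (-3)*[1*2 - 4*(-7)]
  = 11*(10) - (-1)*(-20) + (-3)*(30) = 0
Dy = 2*[1*1 - (-3)*(-7)] - 11*[(-3)*1 - (-3)*2] + (-3)*[(-3)*(-7) - 1*2]
  = 2*(-20) - 11*(3) + (-3)*(19) = -130
Dz = 2*[4*(-7) - 1*2] - (-1)*[(-3)*(-7) - 1*2] + 11*[(-3)*2 - 4*2]
  = 2*(-30) - (-1)*(19) + 11*(-14) = -195
x = Dx/D = 0/65 = 0, y = Dy/D = -130/65 = -2, z = Dz/D = -195/65 = -3
Check eq1: (2)(0) + (-1)(-2) + (-3)(-3) = 11 = 11 ✓
Check eq2: (-3)(0) + (4)(-2) + (-3)(-3) = 1 = 1 ✓
Check eq3: (2)(0) + (2)(-2) + (1)(-3) = -7 = -7 ✓

x = 0, y = -2, z = -3


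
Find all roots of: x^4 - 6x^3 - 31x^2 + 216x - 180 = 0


Let p(x) = x^4 - 6x^3 - 31x^2 + 216x - 180. By the rational root theorem (leading coefficient 1), any rational root is an integer divisor of 180: try ±1, ±2, ... in turn.
Test x = 1: value = 0 ✓, so (x - 1) is a factor.
Synthetic division by (x - 1): bring down 1; 1(1) - 6 = -5; (-5)(1) - 31 = -36; (-36)(1) + 216 = 180; 180(1) - 180 = 0 → quotient x^3 - 5x^2 - 36x + 180, remainder 0.
Continue with the quotient x^3 - 5x^2 - 36x + 180 (candidates must divide 180; re-test x = 1 first in case it repeats).
Test x = 1: value = 140 ≠ 0.
Test x = -1: value = 210 ≠ 0.
Test x = 2: value = 96 ≠ 0.
Test x = -2: value = 224 ≠ 0.
Test x = 3: value = 54 ≠ 0.
Test x = -3: value = 216 ≠ 0.
Test x = 4: value = 20 ≠ 0.
Test x = -4: value = 180 ≠ 0.
Test x = 5: value = 0 ✓, so (x - 5) is a factor.
Synthetic division by (x - 5): bring down 1; 1(5) - 5 = 0; 0(5) - 36 = -36; (-36)(5) + 180 = 0 → quotient x^2 - 36, remainder 0.
Solve the quadratic x^2 - 36 = 0: discriminant = 0^2 - 4(1)(-36) = 0 + 144 = 144.
sqrt(144) = 12, so x = (0 ± 12)/2: x = 6 or x = -6.
Collecting all roots found:

x = -6, x = 1, x = 5, x = 6


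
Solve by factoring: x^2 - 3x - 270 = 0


We need two numbers that multiply to -270 and add to -3.
Those numbers are -18 and 15 (since (-18) * 15 = -270 and (-18) + 15 = -3).
So x^2 - 3x - 270 = (x - 18)(x + 15) = 0
Setting each factor to zero: x = 18 or x = -15

x = -15, x = 18


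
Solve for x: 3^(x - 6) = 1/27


Express both sides with the same base.
1/27 = 3^(-3)
Since the bases match, equate exponents: x - 6 = -3
So x = -3 - (-6) = 3

x = 3


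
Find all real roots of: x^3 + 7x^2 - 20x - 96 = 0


Let p(x) = x^3 + 7x^2 - 20x - 96. By the rational root theorem (leading coefficient 1), any rational root is an integer divisor of 96: try ±1, ±2, ... in turn.
Test x = 1: value = -108 ≠ 0.
Test x = -1: value = -70 ≠ 0.
Test x = 2: value = -100 ≠ 0.
Test x = -2: value = -36 ≠ 0.
Test x = 3: value = -66 ≠ 0.
Test x = -3: value = 0 ✓, so (x + 3) is a factor.
Synthetic division by (x + 3): bring down 1; 1(-3) + 7 = 4; 4(-3) - 20 = -32; (-32)(-3) - 96 = 0 → quotient x^2 + 4x - 32, remainder 0.
Solve the quadratic x^2 + 4x - 32 = 0: discriminant = 4^2 - 4(1)(-32) = 16 + 128 = 144.
sqrt(144) = 12, so x = (-4 ± 12)/2: x = 4 or x = -8.

x = -8, x = -3, x = 4


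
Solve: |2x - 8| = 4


An absolute value equation |expr| = 4 gives two cases:
Case 1: 2x - 8 = 4
  2x = 12, so x = 6
Case 2: 2x - 8 = -4
  2x = 4, so x = 2

x = 2, x = 6


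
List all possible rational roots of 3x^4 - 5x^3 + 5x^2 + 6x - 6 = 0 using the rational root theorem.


Rational root theorem: possible roots are ±p/q where:
  p divides the constant term (-6): p ∈ {1, 2, 3, 6}
  q divides the leading coefficient (3): q ∈ {1, 3}

All possible rational roots: -6, -3, -2, -1, -2/3, -1/3, 1/3, 2/3, 1, 2, 3, 6

-6, -3, -2, -1, -2/3, -1/3, 1/3, 2/3, 1, 2, 3, 6


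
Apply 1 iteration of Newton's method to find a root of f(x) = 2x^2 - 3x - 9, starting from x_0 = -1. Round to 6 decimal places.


Newton's method: x_(n+1) = x_n - f(x_n)/f'(x_n)
f(x) = 2x^2 - 3x - 9
f'(x) = 4x - 3

Iteration 1:
  f(-1.000000) = -4.000000
  f'(-1.000000) = -7.000000
  x_1 = -1.000000 - (-4.000000)/(-7.000000) = -1.571429

x_1 = -1.571429


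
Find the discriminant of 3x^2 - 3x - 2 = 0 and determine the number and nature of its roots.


For ax^2 + bx + c = 0, discriminant D = b^2 - 4ac
Here a = 3, b = -3, c = -2
D = (-3)^2 - 4(3)(-2) = 9 + 24 = 33

D = 33 > 0 but not a perfect square
The equation has 2 distinct real irrational roots.

Discriminant = 33, 2 distinct real irrational roots


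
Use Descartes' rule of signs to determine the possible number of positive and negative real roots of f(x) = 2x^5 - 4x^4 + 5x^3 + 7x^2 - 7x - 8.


Descartes' rule of signs:

For positive roots, count sign changes in f(x) = 2x^5 - 4x^4 + 5x^3 + 7x^2 - 7x - 8:
Signs of coefficients: +, -, +, +, -, -
Number of sign changes: 3
Possible positive real roots: 3, 1

For negative roots, examine f(-x) = -2x^5 - 4x^4 - 5x^3 + 7x^2 + 7x - 8:
Signs of coefficients: -, -, -, +, +, -
Number of sign changes: 2
Possible negative real roots: 2, 0

Positive roots: 3 or 1; Negative roots: 2 or 0


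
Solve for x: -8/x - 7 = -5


Subtract -7 from both sides: -8/x = 2
Multiply both sides by x: -8 = 2 * x
Divide by 2: x = -4

x = -4


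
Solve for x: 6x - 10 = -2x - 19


Starting with: 6x - 10 = -2x - 19
Move all x terms to left: (6 + 2)x = -19 + 10
Simplify: 8x = -9
Divide both sides by 8: x = -9/8

x = -9/8


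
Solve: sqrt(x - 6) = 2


Square both sides: x - 6 = 2^2 = 4
x = 4 + 6 = 10
x = 10
Check: sqrt(1*10 - 6) = sqrt(4) = 2 ✓

x = 10


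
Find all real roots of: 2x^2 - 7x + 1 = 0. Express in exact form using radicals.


Using the quadratic formula: x = (-b ± sqrt(b^2 - 4ac)) / (2a)
Here a = 2, b = -7, c = 1
Discriminant = b^2 - 4ac = (-7)^2 - 4(2)(1) = 49 - 8 = 41
Since discriminant = 41 > 0, there are two real roots.
x = (7 ± sqrt(41)) / 4
Numerically: x ≈ 3.3508 or x ≈ 0.1492

x = (7 + sqrt(41)) / 4 or x = (7 - sqrt(41)) / 4


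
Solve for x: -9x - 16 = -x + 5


Starting with: -9x - 16 = -x + 5
Move all x terms to left: (-9 + 1)x = 5 + 16
Simplify: -8x = 21
Divide both sides by -8: x = -21/8

x = -21/8


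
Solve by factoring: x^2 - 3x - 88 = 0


We need two numbers that multiply to -88 and add to -3.
Those numbers are 8 and -11 (since 8 * (-11) = -88 and 8 + (-11) = -3).
So x^2 - 3x - 88 = (x + 8)(x - 11) = 0
Setting each factor to zero: x = -8 or x = 11

x = -8, x = 11


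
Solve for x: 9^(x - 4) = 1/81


Express both sides with the same base.
1/81 = 9^(-2)
Since the bases match, equate exponents: x - 4 = -2
So x = -2 - (-4) = 2

x = 2


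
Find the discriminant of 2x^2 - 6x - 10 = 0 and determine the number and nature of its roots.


For ax^2 + bx + c = 0, discriminant D = b^2 - 4ac
Here a = 2, b = -6, c = -10
D = (-6)^2 - 4(2)(-10) = 36 + 80 = 116

D = 116 > 0 but not a perfect square
The equation has 2 distinct real irrational roots.

Discriminant = 116, 2 distinct real irrational roots


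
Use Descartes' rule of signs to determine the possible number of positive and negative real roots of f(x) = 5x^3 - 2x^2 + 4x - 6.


Descartes' rule of signs:

For positive roots, count sign changes in f(x) = 5x^3 - 2x^2 + 4x - 6:
Signs of coefficients: +, -, +, -
Number of sign changes: 3
Possible positive real roots: 3, 1

For negative roots, examine f(-x) = -5x^3 - 2x^2 - 4x - 6:
Signs of coefficients: -, -, -, -
Number of sign changes: 0
Possible negative real roots: 0

Positive roots: 3 or 1; Negative roots: 0


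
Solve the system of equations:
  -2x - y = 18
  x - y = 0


Using Cramer's rule:
Determinant D = (-2)(-1) - (1)(-1) = 2 + 1 = 3
Dx = (18)(-1) - (0)(-1) = -18 - 0 = -18
Dy = (-2)(0) - (1)(18) = 0 - 18 = -18
x = Dx/D = -18/3 = -6
y = Dy/D = -18/3 = -6

x = -6, y = -6


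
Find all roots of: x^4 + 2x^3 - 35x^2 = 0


The lowest-degree term is x^2, so x = 0 is a root with multiplicity 2. Factor out x^2:
  x^2 + 2x - 35 = 0
Solve the quadratic x^2 + 2x - 35 = 0: discriminant = 2^2 - 4(1)(-35) = 4 + 140 = 144.
sqrt(144) = 12, so x = (-2 ± 12)/2: x = 5 or x = -7.
Collecting all roots found:

x = -7, x = 0 (multiplicity 2), x = 5


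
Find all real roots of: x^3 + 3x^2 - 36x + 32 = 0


Let p(x) = x^3 + 3x^2 - 36x + 32. By the rational root theorem (leading coefficient 1), any rational root is an integer divisor of 32: try ±1, ±2, ... in turn.
Test x = 1: value = 0 ✓, so (x - 1) is a factor.
Synthetic division by (x - 1): bring down 1; 1(1) + 3 = 4; 4(1) - 36 = -32; (-32)(1) + 32 = 0 → quotient x^2 + 4x - 32, remainder 0.
Solve the quadratic x^2 + 4x - 32 = 0: discriminant = 4^2 - 4(1)(-32) = 16 + 128 = 144.
sqrt(144) = 12, so x = (-4 ± 12)/2: x = 4 or x = -8.

x = -8, x = 1, x = 4


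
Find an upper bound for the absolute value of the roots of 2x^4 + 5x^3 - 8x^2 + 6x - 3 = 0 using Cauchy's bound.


Cauchy's bound: all roots r satisfy |r| <= 1 + max(|a_i/a_n|) for i = 0,...,n-1
where a_n is the leading coefficient.

Coefficients: [2, 5, -8, 6, -3]
Leading coefficient a_n = 2
Ratios |a_i/a_n|: 5/2, 4, 3, 3/2
Maximum ratio: 4
Cauchy's bound: |r| <= 1 + 4 = 5

Upper bound = 5


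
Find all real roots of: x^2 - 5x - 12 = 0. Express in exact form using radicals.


Using the quadratic formula: x = (-b ± sqrt(b^2 - 4ac)) / (2a)
Here a = 1, b = -5, c = -12
Discriminant = b^2 - 4ac = (-5)^2 - 4(1)(-12) = 25 + 48 = 73
Since discriminant = 73 > 0, there are two real roots.
x = (5 ± sqrt(73)) / 2
Numerically: x ≈ 6.7720 or x ≈ -1.7720

x = (5 + sqrt(73)) / 2 or x = (5 - sqrt(73)) / 2


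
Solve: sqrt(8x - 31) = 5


Square both sides: 8x - 31 = 5^2 = 25
8x = 25 + 31 = 56
x = 7
Check: sqrt(8*7 - 31) = sqrt(25) = 5 ✓

x = 7


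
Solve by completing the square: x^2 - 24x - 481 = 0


Start: x^2 - 24x - 481 = 0
Move constant: x^2 - 24x = 481
Half of -24 is -12, squared is 144
Add 144 to both sides: x^2 - 24x + 144 = 625
(x - 12)^2 = 625
x - 12 = ±25
x = 12 + 25 = 37 or x = 12 - 25 = -13

x = -13, x = 37


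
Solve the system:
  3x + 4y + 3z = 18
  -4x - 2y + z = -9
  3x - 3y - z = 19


Using Cramer's rule. Expand each determinant along the first row.
D  = 3*[(-2)*(-1) - 1*(-3)] - 4*[(-4)*(-1) - 1*3] + 3*[(-4)*(-3) - (-2)*3]
  = 3*(5) - 4*(1) + 3*(18) = 65
Dx = 18*[(-2)*(-1) - 1*(-3)] - 4*[(-9)*(-1) - 1*19] + 3*[(-9)*(-3) - (-2)*19]
  = 18*(5) - 4*(-10) + 3*(65) = 325
Dy = 3*[(-9)*(-1) - 1*19] - 18*[(-4)*(-1) - 1*3] + 3*[(-4)*19 - (-9)*3]
  = 3*(-10) - 18*(1) + 3*(-49) = -195
Dz = 3*[(-2)*19 - (-9)*(-3)] - 4*[(-4)*19 - (-9)*3] + 18*[(-4)*(-3) - (-2)*3]
  = 3*(-65) - 4*(-49) + 18*(18) = 325
x = Dx/D = 325/65 = 5, y = Dy/D = -195/65 = -3, z = Dz/D = 325/65 = 5
Check eq1: (3)(5) + (4)(-3) + (3)(5) = 18 = 18 ✓
Check eq2: (-4)(5) + (-2)(-3) + (1)(5) = -9 = -9 ✓
Check eq3: (3)(5) + (-3)(-3) + (-1)(5) = 19 = 19 ✓

x = 5, y = -3, z = 5


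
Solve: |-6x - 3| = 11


An absolute value equation |expr| = 11 gives two cases:
Case 1: -6x - 3 = 11
  -6x = 14, so x = -7/3
Case 2: -6x - 3 = -11
  -6x = -8, so x = 4/3

x = -7/3, x = 4/3


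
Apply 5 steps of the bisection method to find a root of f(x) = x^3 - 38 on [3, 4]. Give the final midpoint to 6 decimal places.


f(x) = x^3 - 38
f(3) = -11 < 0
f(4) = 26 > 0

Step 1: midpoint = (3.000000 + 4.000000)/2 = 3.500000
  f(3.500000) = 4.875000
  f(mid) > 0, so root is in [3.000000, 3.500000]

Step 2: midpoint = (3.000000 + 3.500000)/2 = 3.250000
  f(3.250000) = -3.671875
  f(mid) < 0, so root is in [3.250000, 3.500000]

Step 3: midpoint = (3.250000 + 3.500000)/2 = 3.375000
  f(3.375000) = 0.443359
  f(mid) > 0, so root is in [3.250000, 3.375000]

Step 4: midpoint = (3.250000 + 3.375000)/2 = 3.312500
  f(3.312500) = -1.653076
  f(mid) < 0, so root is in [3.312500, 3.375000]

Step 5: midpoint = (3.312500 + 3.375000)/2 = 3.343750
  f(3.343750) = -0.614655
  f(mid) < 0, so root is in [3.343750, 3.375000]

midpoint = 3.343750


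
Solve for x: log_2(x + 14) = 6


Convert to exponential form: x + 14 = 2^6 = 64
x = 64 - 14 = 50
Check: log_2(50 + 14) = log_2(64) = log_2(64) = 6 ✓

x = 50


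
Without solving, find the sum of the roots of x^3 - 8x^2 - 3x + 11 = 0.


By Vieta's formulas for x^3 + bx^2 + cx + d = 0:
  r1 + r2 + r3 = -b/a = 8
  r1*r2 + r1*r3 + r2*r3 = c/a = -3
  r1*r2*r3 = -d/a = -11


Sum = 8


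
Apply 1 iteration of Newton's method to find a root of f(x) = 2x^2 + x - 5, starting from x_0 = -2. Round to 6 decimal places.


Newton's method: x_(n+1) = x_n - f(x_n)/f'(x_n)
f(x) = 2x^2 + x - 5
f'(x) = 4x + 1

Iteration 1:
  f(-2.000000) = 1.000000
  f'(-2.000000) = -7.000000
  x_1 = -2.000000 - (1.000000)/(-7.000000) = -1.857143

x_1 = -1.857143


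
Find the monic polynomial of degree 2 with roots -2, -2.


A monic polynomial with roots -2, -2 is:
p(x) = (x + 2)(x + 2)
After multiplying by (x + 2): x + 2
After multiplying by (x + 2): x^2 + 4x + 4

x^2 + 4x + 4


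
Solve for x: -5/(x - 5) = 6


Multiply both sides by (x - 5): -5 = 6(x - 5)
Distribute: -5 = 6x - 30
6x = -5 + 30 = 25
x = 25/6

x = 25/6


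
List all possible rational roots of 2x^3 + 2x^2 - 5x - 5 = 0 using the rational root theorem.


Rational root theorem: possible roots are ±p/q where:
  p divides the constant term (-5): p ∈ {1, 5}
  q divides the leading coefficient (2): q ∈ {1, 2}

All possible rational roots: -5, -5/2, -1, -1/2, 1/2, 1, 5/2, 5

-5, -5/2, -1, -1/2, 1/2, 1, 5/2, 5


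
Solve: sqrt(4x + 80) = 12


Square both sides: 4x + 80 = 12^2 = 144
4x = 144 - 80 = 64
x = 16
Check: sqrt(4*16 + 80) = sqrt(144) = 12 ✓

x = 16


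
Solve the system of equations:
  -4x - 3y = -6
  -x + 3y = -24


Using Cramer's rule:
Determinant D = (-4)(3) - (-1)(-3) = -12 - 3 = -15
Dx = (-6)(3) - (-24)(-3) = -18 - 72 = -90
Dy = (-4)(-24) - (-1)(-6) = 96 - 6 = 90
x = Dx/D = -90/-15 = 6
y = Dy/D = 90/-15 = -6

x = 6, y = -6


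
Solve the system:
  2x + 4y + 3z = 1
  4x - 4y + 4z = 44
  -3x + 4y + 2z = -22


Using Cramer's rule. Expand each determinant along the first row.
D  = 2*[(-4)*2 - 4*4] - 4*[4*2 - 4*(-3)] + 3*[4*4 - (-4)*(-3)]
  = 2*(-24) - 4*(20) + 3*(4) = -116
Dx = 1*[(-4)*2 - 4*4] - 4*[44*2 - 4*(-22)] + 3*[44*4 - (-4)*(-22)]
  = 1*(-24) - 4*(176) + 3*(88) = -464
Dy = 2*[44*2 - 4*(-22)] - 1*[4*2 - 4*(-3)] + 3*[4*(-22) - 44*(-3)]
  = 2*(176) - 1*(20) + 3*(44) = 464
Dz = 2*[(-4)*(-22) - 44*4] - 4*[4*(-22) - 44*(-3)] + 1*[4*4 - (-4)*(-3)]
  = 2*(-88) - 4*(44) + 1*(4) = -348
x = Dx/D = -464/-116 = 4, y = Dy/D = 464/-116 = -4, z = Dz/D = -348/-116 = 3
Check eq1: (2)(4) + (4)(-4) + (3)(3) = 1 = 1 ✓
Check eq2: (4)(4) + (-4)(-4) + (4)(3) = 44 = 44 ✓
Check eq3: (-3)(4) + (4)(-4) + (2)(3) = -22 = -22 ✓

x = 4, y = -4, z = 3


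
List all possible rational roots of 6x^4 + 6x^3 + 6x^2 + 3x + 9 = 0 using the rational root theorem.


Rational root theorem: possible roots are ±p/q where:
  p divides the constant term (9): p ∈ {1, 3, 9}
  q divides the leading coefficient (6): q ∈ {1, 2, 3, 6}

All possible rational roots: -9, -9/2, -3, -3/2, -1, -1/2, -1/3, -1/6, 1/6, 1/3, 1/2, 1, 3/2, 3, 9/2, 9

-9, -9/2, -3, -3/2, -1, -1/2, -1/3, -1/6, 1/6, 1/3, 1/2, 1, 3/2, 3, 9/2, 9


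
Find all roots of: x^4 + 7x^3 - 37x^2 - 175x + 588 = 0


Let p(x) = x^4 + 7x^3 - 37x^2 - 175x + 588. By the rational root theorem (leading coefficient 1), any rational root is an integer divisor of 588: try ±1, ±2, ... in turn.
Test x = 1: value = 384 ≠ 0.
Test x = -1: value = 720 ≠ 0.
Test x = 2: value = 162 ≠ 0.
Test x = -2: value = 750 ≠ 0.
Test x = 3: value = 0 ✓, so (x - 3) is a factor.
Synthetic division by (x - 3): bring down 1; 1(3) + 7 = 10; 10(3) - 37 = -7; (-7)(3) - 175 = -196; (-196)(3) + 588 = 0 → quotient x^3 + 10x^2 - 7x - 196, remainder 0.
Continue with the quotient x^3 + 10x^2 - 7x - 196 (candidates must divide 196).
Test x = 4: value = 0 ✓, so (x - 4) is a factor.
Synthetic division by (x - 4): bring down 1; 1(4) + 10 = 14; 14(4) - 7 = 49; 49(4) - 196 = 0 → quotient x^2 + 14x + 49, remainder 0.
Solve the quadratic x^2 + 14x + 49 = 0: discriminant = 14^2 - 4(1)(49) = 196 - 196 = 0.
Discriminant = 0, so a double root: x = -14/2 = -7.
Collecting all roots found:

x = -7 (multiplicity 2), x = 3, x = 4


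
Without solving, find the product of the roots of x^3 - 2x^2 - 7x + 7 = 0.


By Vieta's formulas for x^3 + bx^2 + cx + d = 0:
  r1 + r2 + r3 = -b/a = 2
  r1*r2 + r1*r3 + r2*r3 = c/a = -7
  r1*r2*r3 = -d/a = -7


Product = -7


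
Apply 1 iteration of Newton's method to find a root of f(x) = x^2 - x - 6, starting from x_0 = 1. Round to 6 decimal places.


Newton's method: x_(n+1) = x_n - f(x_n)/f'(x_n)
f(x) = x^2 - x - 6
f'(x) = 2x - 1

Iteration 1:
  f(1.000000) = -6.000000
  f'(1.000000) = 1.000000
  x_1 = 1.000000 - (-6.000000)/(1.000000) = 7.000000

x_1 = 7.000000
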